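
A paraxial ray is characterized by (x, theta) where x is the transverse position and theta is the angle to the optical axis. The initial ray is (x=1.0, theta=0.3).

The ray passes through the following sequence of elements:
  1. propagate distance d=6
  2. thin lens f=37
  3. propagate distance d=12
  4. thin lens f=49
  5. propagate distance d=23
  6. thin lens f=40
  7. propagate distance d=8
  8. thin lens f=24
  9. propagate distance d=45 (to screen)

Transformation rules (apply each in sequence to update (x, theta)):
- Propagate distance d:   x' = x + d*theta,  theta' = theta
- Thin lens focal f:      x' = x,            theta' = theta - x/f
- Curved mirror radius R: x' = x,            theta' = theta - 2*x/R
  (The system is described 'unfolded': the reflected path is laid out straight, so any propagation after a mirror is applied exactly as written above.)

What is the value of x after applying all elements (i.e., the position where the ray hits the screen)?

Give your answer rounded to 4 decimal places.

Initial: x=1.0000 theta=0.3000
After 1 (propagate distance d=6): x=2.8000 theta=0.3000
After 2 (thin lens f=37): x=2.8000 theta=83/370 (≈0.2243)
After 3 (propagate distance d=12): x=1016/185 (≈5.4919) theta=83/370 (≈0.2243)
After 4 (thin lens f=49): x=1016/185 (≈5.4919) theta=11/98 (≈0.1122)
After 5 (propagate distance d=23): x=146373/18130 (≈8.0735) theta=11/98 (≈0.1122)
After 6 (thin lens f=40): x=146373/18130 (≈8.0735) theta=-64973/725200 (≈-0.0896)
After 7 (propagate distance d=8): x=333446/45325 (≈7.3568) theta=-64973/725200 (≈-0.0896)
After 8 (thin lens f=24): x=333446/45325 (≈7.3568) theta=-861811/2175600 (≈-0.3961)
After 9 (propagate distance d=45 (to screen)): x=-7592029/725200 (≈-10.4689) theta=-861811/2175600 (≈-0.3961)
Rounded to 4 decimal places: x = -10.4689

Answer: -10.4689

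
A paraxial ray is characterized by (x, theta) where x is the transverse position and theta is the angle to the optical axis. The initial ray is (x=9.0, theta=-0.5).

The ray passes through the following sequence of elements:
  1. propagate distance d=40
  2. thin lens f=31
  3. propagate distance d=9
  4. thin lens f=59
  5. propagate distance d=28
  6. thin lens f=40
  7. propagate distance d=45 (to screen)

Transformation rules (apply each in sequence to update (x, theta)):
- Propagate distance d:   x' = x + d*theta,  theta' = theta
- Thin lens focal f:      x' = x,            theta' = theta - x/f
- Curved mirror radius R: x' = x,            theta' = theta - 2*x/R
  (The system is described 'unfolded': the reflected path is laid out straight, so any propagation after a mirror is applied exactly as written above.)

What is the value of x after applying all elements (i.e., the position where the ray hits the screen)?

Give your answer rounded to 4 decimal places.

Initial: x=9.0000 theta=-0.5000
After 1 (propagate distance d=40): x=-11.0000 theta=-0.5000
After 2 (thin lens f=31): x=-11.0000 theta=-9/62 (≈-0.1452)
After 3 (propagate distance d=9): x=-763/62 (≈-12.3065) theta=-9/62 (≈-0.1452)
After 4 (thin lens f=59): x=-763/62 (≈-12.3065) theta=116/1829 (≈0.0634)
After 5 (propagate distance d=28): x=-38521/3658 (≈-10.5306) theta=116/1829 (≈0.0634)
After 6 (thin lens f=40): x=-38521/3658 (≈-10.5306) theta=47801/146320 (≈0.3267)
After 7 (propagate distance d=45 (to screen)): x=122041/29264 (≈4.1703) theta=47801/146320 (≈0.3267)
Rounded to 4 decimal places: x = 4.1703

Answer: 4.1703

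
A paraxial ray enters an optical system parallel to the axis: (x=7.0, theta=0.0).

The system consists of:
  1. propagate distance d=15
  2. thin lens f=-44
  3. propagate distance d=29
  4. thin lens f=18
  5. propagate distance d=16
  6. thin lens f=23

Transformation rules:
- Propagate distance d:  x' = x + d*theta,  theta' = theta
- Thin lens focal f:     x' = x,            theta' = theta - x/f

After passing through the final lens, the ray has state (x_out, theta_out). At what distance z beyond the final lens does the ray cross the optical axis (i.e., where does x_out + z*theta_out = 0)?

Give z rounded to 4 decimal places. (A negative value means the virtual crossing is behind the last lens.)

Answer: 5.8752

Derivation:
Initial: x=7.0000 theta=0.0000
After 1 (propagate distance d=15): x=7.0000 theta=0.0000
After 2 (thin lens f=-44): x=7.0000 theta=7/44 (≈0.1591)
After 3 (propagate distance d=29): x=511/44 (≈11.6136) theta=7/44 (≈0.1591)
After 4 (thin lens f=18): x=511/44 (≈11.6136) theta=-35/72 (≈-0.4861)
After 5 (propagate distance d=16): x=1519/396 (≈3.8359) theta=-35/72 (≈-0.4861)
After 6 (thin lens f=23): x=1519/396 (≈3.8359) theta=-11893/18216 (≈-0.6529)
z_focus = -x_out/theta_out = -(1519/396)/(-11893/18216) = 9982/1699 ≈ 5.8752
Rounded to 4 decimal places: z = 5.8752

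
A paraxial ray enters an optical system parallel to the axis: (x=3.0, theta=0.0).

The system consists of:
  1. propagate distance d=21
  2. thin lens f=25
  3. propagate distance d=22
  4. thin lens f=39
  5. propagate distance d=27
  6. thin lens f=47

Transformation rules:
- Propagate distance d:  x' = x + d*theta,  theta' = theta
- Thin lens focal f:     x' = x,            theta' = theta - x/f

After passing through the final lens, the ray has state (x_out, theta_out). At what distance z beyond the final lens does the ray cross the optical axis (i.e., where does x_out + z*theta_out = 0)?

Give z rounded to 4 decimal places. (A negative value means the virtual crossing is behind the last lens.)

Answer: -49.9467

Derivation:
Initial: x=3.0000 theta=0.0000
After 1 (propagate distance d=21): x=3.0000 theta=0.0000
After 2 (thin lens f=25): x=3.0000 theta=-0.1200
After 3 (propagate distance d=22): x=0.3600 theta=-0.1200
After 4 (thin lens f=39): x=0.3600 theta=-42/325 (≈-0.1292)
After 5 (propagate distance d=27): x=-1017/325 (≈-3.1292) theta=-42/325 (≈-0.1292)
After 6 (thin lens f=47): x=-1017/325 (≈-3.1292) theta=-957/15275 (≈-0.0627)
z_focus = -x_out/theta_out = -(-1017/325)/(-957/15275) = -15933/319 ≈ -49.9467
Rounded to 4 decimal places: z = -49.9467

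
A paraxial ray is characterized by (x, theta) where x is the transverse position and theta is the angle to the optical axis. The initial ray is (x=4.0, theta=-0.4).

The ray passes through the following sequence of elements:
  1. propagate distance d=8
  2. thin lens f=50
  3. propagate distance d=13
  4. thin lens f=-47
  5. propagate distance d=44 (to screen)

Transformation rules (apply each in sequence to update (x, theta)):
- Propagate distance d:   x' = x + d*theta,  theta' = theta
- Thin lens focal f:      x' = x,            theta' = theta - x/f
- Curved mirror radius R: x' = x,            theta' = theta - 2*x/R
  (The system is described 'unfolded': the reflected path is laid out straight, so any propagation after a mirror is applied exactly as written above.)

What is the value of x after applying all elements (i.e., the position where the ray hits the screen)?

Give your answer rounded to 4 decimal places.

Initial: x=4.0000 theta=-0.4000
After 1 (propagate distance d=8): x=0.8000 theta=-0.4000
After 2 (thin lens f=50): x=0.8000 theta=-0.4160
After 3 (propagate distance d=13): x=-4.6080 theta=-0.4160
After 4 (thin lens f=-47): x=-4.6080 theta=-604/1175 (≈-0.5140)
After 5 (propagate distance d=44 (to screen)): x=-159952/5875 (≈-27.2259) theta=-604/1175 (≈-0.5140)
Rounded to 4 decimal places: x = -27.2259

Answer: -27.2259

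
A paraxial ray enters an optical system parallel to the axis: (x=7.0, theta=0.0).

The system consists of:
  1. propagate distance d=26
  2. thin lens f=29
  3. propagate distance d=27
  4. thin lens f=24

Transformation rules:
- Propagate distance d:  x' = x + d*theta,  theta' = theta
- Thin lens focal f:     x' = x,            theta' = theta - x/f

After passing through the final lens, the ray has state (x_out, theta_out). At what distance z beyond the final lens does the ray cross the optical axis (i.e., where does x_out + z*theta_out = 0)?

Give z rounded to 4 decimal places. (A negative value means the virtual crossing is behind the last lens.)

Initial: x=7.0000 theta=0.0000
After 1 (propagate distance d=26): x=7.0000 theta=0.0000
After 2 (thin lens f=29): x=7.0000 theta=-7/29 (≈-0.2414)
After 3 (propagate distance d=27): x=14/29 (≈0.4828) theta=-7/29 (≈-0.2414)
After 4 (thin lens f=24): x=14/29 (≈0.4828) theta=-91/348 (≈-0.2615)
z_focus = -x_out/theta_out = -(14/29)/(-91/348) = 24/13 ≈ 1.8462
Rounded to 4 decimal places: z = 1.8462

Answer: 1.8462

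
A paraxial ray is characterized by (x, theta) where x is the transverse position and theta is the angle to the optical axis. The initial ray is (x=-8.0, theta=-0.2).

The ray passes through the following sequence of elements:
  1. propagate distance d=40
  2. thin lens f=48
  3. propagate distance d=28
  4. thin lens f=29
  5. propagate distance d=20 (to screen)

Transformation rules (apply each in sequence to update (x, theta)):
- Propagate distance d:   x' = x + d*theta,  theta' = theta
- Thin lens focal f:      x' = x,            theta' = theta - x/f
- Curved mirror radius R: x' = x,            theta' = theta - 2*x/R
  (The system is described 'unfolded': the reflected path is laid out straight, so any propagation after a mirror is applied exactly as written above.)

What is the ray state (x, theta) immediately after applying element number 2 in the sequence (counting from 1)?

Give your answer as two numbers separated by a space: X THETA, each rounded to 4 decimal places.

Answer: -16.0000 0.1333

Derivation:
Initial: x=-8.0000 theta=-0.2000
After 1 (propagate distance d=40): x=-16.0000 theta=-0.2000
After 2 (thin lens f=48): x=-16.0000 theta=2/15 (≈0.1333)
Rounded to 4 decimal places: x = -16.0000, theta = 0.1333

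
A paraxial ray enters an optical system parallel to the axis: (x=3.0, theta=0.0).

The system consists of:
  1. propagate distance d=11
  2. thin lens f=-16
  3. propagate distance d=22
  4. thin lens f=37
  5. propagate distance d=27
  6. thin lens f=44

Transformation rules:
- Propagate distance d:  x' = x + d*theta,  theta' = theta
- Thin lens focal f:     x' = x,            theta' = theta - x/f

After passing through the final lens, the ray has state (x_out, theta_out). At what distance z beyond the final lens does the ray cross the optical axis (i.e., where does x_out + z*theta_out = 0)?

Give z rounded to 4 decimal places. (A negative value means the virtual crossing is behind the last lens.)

Answer: 42.6395

Derivation:
Initial: x=3.0000 theta=0.0000
After 1 (propagate distance d=11): x=3.0000 theta=0.0000
After 2 (thin lens f=-16): x=3.0000 theta=0.1875
After 3 (propagate distance d=22): x=7.1250 theta=0.1875
After 4 (thin lens f=37): x=7.1250 theta=-3/592 (≈-0.0051)
After 5 (propagate distance d=27): x=4137/592 (≈6.9882) theta=-3/592 (≈-0.0051)
After 6 (thin lens f=44): x=4137/592 (≈6.9882) theta=-4269/26048 (≈-0.1639)
z_focus = -x_out/theta_out = -(4137/592)/(-4269/26048) = 60676/1423 ≈ 42.6395
Rounded to 4 decimal places: z = 42.6395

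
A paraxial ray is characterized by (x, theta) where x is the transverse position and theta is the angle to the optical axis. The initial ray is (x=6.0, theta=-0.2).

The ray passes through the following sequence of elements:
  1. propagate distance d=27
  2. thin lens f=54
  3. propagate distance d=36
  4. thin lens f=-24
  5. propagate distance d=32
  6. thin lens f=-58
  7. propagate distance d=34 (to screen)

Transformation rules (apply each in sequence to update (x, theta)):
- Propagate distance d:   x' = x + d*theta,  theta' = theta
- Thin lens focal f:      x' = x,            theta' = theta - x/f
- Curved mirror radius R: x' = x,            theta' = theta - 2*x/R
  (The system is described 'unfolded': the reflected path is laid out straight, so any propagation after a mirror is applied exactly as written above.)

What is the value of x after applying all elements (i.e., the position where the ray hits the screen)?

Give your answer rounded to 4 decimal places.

Initial: x=6.0000 theta=-0.2000
After 1 (propagate distance d=27): x=0.6000 theta=-0.2000
After 2 (thin lens f=54): x=0.6000 theta=-19/90 (≈-0.2111)
After 3 (propagate distance d=36): x=-7.0000 theta=-19/90 (≈-0.2111)
After 4 (thin lens f=-24): x=-7.0000 theta=-181/360 (≈-0.5028)
After 5 (propagate distance d=32): x=-1039/45 (≈-23.0889) theta=-181/360 (≈-0.5028)
After 6 (thin lens f=-58): x=-1039/45 (≈-23.0889) theta=-209/232 (≈-0.9009)
After 7 (propagate distance d=34 (to screen)): x=-280409/5220 (≈-53.7182) theta=-209/232 (≈-0.9009)
Rounded to 4 decimal places: x = -53.7182

Answer: -53.7182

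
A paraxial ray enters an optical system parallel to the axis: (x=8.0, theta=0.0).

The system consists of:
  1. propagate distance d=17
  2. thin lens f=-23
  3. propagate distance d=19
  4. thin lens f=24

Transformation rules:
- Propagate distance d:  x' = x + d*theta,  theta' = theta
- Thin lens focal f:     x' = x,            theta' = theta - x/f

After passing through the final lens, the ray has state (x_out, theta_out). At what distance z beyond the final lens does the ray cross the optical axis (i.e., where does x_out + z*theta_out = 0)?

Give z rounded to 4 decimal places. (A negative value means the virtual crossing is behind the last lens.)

Answer: 56.0000

Derivation:
Initial: x=8.0000 theta=0.0000
After 1 (propagate distance d=17): x=8.0000 theta=0.0000
After 2 (thin lens f=-23): x=8.0000 theta=8/23 (≈0.3478)
After 3 (propagate distance d=19): x=336/23 (≈14.6087) theta=8/23 (≈0.3478)
After 4 (thin lens f=24): x=336/23 (≈14.6087) theta=-6/23 (≈-0.2609)
z_focus = -x_out/theta_out = -(336/23)/(-6/23) = 56.0000
Rounded to 4 decimal places: z = 56.0000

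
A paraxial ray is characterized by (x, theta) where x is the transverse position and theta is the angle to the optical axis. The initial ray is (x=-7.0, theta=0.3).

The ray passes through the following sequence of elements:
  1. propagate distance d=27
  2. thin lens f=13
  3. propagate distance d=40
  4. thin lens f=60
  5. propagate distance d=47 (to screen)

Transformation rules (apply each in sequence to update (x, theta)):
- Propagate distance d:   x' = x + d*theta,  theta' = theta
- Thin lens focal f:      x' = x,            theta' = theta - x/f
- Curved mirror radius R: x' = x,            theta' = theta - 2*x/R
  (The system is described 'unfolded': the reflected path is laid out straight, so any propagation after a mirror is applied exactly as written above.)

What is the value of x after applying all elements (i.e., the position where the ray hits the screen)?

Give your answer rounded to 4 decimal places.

Answer: 12.2281

Derivation:
Initial: x=-7.0000 theta=0.3000
After 1 (propagate distance d=27): x=1.1000 theta=0.3000
After 2 (thin lens f=13): x=1.1000 theta=14/65 (≈0.2154)
After 3 (propagate distance d=40): x=1263/130 (≈9.7154) theta=14/65 (≈0.2154)
After 4 (thin lens f=60): x=1263/130 (≈9.7154) theta=139/2600 (≈0.0535)
After 5 (propagate distance d=47 (to screen)): x=31793/2600 (≈12.2281) theta=139/2600 (≈0.0535)
Rounded to 4 decimal places: x = 12.2281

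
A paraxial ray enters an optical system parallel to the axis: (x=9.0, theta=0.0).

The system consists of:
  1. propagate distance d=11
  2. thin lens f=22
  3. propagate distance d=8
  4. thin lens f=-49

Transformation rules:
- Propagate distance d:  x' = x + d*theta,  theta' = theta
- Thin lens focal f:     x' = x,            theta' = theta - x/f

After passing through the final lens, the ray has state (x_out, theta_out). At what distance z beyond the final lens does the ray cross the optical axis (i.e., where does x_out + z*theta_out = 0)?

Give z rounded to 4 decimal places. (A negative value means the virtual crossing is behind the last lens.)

Answer: 19.6000

Derivation:
Initial: x=9.0000 theta=0.0000
After 1 (propagate distance d=11): x=9.0000 theta=0.0000
After 2 (thin lens f=22): x=9.0000 theta=-9/22 (≈-0.4091)
After 3 (propagate distance d=8): x=63/11 (≈5.7273) theta=-9/22 (≈-0.4091)
After 4 (thin lens f=-49): x=63/11 (≈5.7273) theta=-45/154 (≈-0.2922)
z_focus = -x_out/theta_out = -(63/11)/(-45/154) = 19.6000
Rounded to 4 decimal places: z = 19.6000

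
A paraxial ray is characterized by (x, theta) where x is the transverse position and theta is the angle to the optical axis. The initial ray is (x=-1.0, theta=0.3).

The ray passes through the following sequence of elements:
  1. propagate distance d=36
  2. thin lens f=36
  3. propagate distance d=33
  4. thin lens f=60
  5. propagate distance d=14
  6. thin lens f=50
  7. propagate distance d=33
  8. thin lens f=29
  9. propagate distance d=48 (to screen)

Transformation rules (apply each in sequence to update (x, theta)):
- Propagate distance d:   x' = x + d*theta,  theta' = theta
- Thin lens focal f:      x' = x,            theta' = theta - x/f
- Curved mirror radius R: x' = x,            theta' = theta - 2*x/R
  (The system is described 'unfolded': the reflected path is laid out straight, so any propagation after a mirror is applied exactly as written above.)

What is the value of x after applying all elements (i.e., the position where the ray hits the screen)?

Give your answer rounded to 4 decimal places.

Answer: -14.1565

Derivation:
Initial: x=-1.0000 theta=0.3000
After 1 (propagate distance d=36): x=9.8000 theta=0.3000
After 2 (thin lens f=36): x=9.8000 theta=1/36 (≈0.0278)
After 3 (propagate distance d=33): x=643/60 (≈10.7167) theta=1/36 (≈0.0278)
After 4 (thin lens f=60): x=643/60 (≈10.7167) theta=-181/1200 (≈-0.1508)
After 5 (propagate distance d=14): x=8.6050 theta=-181/1200 (≈-0.1508)
After 6 (thin lens f=50): x=8.6050 theta=-1211/3750 (≈-0.3229)
After 7 (propagate distance d=33): x=-2.0518 theta=-1211/3750 (≈-0.3229)
After 8 (thin lens f=29): x=-2.0518 theta=-109699/435000 (≈-0.2522)
After 9 (propagate distance d=48 (to screen)): x=-410539/29000 (≈-14.1565) theta=-109699/435000 (≈-0.2522)
Rounded to 4 decimal places: x = -14.1565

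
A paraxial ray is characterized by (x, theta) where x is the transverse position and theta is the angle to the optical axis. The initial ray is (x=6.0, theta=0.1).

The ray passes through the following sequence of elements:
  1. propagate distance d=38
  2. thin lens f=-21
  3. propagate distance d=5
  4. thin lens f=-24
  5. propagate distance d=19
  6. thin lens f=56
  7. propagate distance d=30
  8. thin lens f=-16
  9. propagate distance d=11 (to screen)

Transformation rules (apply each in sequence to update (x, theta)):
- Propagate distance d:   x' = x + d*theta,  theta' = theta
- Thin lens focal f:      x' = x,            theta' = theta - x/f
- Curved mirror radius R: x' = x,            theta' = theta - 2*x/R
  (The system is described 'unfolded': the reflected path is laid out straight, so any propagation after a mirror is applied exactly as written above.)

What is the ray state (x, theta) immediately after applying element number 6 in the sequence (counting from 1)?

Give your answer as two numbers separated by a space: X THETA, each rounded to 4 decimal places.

Answer: 33.4014 0.4966

Derivation:
Initial: x=6.0000 theta=0.1000
After 1 (propagate distance d=38): x=9.8000 theta=0.1000
After 2 (thin lens f=-21): x=9.8000 theta=17/30 (≈0.5667)
After 3 (propagate distance d=5): x=379/30 (≈12.6333) theta=17/30 (≈0.5667)
After 4 (thin lens f=-24): x=379/30 (≈12.6333) theta=787/720 (≈1.0931)
After 5 (propagate distance d=19): x=24049/720 (≈33.4014) theta=787/720 (≈1.0931)
After 6 (thin lens f=56): x=24049/720 (≈33.4014) theta=20023/40320 (≈0.4966)
Rounded to 4 decimal places: x = 33.4014, theta = 0.4966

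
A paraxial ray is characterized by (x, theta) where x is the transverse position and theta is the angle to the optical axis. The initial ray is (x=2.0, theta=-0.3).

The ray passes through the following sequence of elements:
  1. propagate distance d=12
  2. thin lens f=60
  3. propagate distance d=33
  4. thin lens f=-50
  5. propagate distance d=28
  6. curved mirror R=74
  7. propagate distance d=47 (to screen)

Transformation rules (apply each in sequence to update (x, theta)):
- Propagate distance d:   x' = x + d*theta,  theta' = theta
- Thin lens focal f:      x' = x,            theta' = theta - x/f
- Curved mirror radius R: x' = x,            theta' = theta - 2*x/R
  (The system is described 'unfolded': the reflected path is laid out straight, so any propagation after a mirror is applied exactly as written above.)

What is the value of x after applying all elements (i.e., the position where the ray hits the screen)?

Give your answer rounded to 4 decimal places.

Initial: x=2.0000 theta=-0.3000
After 1 (propagate distance d=12): x=-1.6000 theta=-0.3000
After 2 (thin lens f=60): x=-1.6000 theta=-41/150 (≈-0.2733)
After 3 (propagate distance d=33): x=-10.6200 theta=-41/150 (≈-0.2733)
After 4 (thin lens f=-50): x=-10.6200 theta=-3643/7500 (≈-0.4857)
After 5 (propagate distance d=28): x=-90827/3750 (≈-24.2205) theta=-3643/7500 (≈-0.4857)
After 6 (curved mirror R=74): x=-90827/3750 (≈-24.2205) theta=15621/92500 (≈0.1689)
After 7 (propagate distance d=47 (to screen)): x=-4518637/277500 (≈-16.2834) theta=15621/92500 (≈0.1689)
Rounded to 4 decimal places: x = -16.2834

Answer: -16.2834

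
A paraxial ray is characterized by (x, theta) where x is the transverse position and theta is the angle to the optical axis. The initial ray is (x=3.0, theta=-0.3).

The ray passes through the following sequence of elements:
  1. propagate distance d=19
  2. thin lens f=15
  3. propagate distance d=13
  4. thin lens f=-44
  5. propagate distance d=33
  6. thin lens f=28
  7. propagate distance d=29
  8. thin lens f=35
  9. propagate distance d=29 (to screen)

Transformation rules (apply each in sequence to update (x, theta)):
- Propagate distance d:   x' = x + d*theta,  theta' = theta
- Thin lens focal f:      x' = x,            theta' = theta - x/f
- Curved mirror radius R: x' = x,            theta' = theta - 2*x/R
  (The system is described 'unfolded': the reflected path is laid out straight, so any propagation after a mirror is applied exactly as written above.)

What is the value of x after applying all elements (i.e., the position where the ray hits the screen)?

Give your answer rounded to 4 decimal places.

Initial: x=3.0000 theta=-0.3000
After 1 (propagate distance d=19): x=-2.7000 theta=-0.3000
After 2 (thin lens f=15): x=-2.7000 theta=-0.1200
After 3 (propagate distance d=13): x=-4.2600 theta=-0.1200
After 4 (thin lens f=-44): x=-4.2600 theta=-477/2200 (≈-0.2168)
After 5 (propagate distance d=33): x=-11.4150 theta=-477/2200 (≈-0.2168)
After 6 (thin lens f=28): x=-11.4150 theta=11757/61600 (≈0.1909)
After 7 (propagate distance d=29): x=-362211/61600 (≈-5.8800) theta=11757/61600 (≈0.1909)
After 8 (thin lens f=35): x=-362211/61600 (≈-5.8800) theta=386853/1078000 (≈0.3589)
After 9 (propagate distance d=29 (to screen)): x=9760089/2156000 (≈4.5269) theta=386853/1078000 (≈0.3589)
Rounded to 4 decimal places: x = 4.5269

Answer: 4.5269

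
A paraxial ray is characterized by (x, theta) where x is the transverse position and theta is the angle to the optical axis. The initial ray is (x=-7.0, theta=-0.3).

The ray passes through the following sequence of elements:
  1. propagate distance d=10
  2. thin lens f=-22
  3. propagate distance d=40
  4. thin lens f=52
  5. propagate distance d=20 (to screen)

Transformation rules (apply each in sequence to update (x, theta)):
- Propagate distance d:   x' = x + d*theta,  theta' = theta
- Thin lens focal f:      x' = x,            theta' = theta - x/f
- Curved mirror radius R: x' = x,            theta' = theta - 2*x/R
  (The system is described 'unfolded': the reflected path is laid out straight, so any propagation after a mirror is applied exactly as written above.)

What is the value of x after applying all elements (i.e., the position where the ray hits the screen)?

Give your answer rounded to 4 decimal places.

Answer: -39.8182

Derivation:
Initial: x=-7.0000 theta=-0.3000
After 1 (propagate distance d=10): x=-10.0000 theta=-0.3000
After 2 (thin lens f=-22): x=-10.0000 theta=-83/110 (≈-0.7545)
After 3 (propagate distance d=40): x=-442/11 (≈-40.1818) theta=-83/110 (≈-0.7545)
After 4 (thin lens f=52): x=-442/11 (≈-40.1818) theta=1/55 (≈0.0182)
After 5 (propagate distance d=20 (to screen)): x=-438/11 (≈-39.8182) theta=1/55 (≈0.0182)
Rounded to 4 decimal places: x = -39.8182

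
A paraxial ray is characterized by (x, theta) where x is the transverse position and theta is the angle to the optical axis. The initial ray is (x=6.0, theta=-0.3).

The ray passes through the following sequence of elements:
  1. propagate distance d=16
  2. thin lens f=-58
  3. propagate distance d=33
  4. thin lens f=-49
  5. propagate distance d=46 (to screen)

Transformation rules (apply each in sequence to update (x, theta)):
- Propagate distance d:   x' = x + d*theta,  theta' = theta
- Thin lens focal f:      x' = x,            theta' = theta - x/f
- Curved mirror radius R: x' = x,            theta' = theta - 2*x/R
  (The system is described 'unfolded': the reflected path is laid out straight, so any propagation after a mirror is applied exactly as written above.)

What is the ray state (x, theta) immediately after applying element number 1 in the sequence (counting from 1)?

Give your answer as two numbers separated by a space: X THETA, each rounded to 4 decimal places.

Initial: x=6.0000 theta=-0.3000
After 1 (propagate distance d=16): x=1.2000 theta=-0.3000
Rounded to 4 decimal places: x = 1.2000, theta = -0.3000

Answer: 1.2000 -0.3000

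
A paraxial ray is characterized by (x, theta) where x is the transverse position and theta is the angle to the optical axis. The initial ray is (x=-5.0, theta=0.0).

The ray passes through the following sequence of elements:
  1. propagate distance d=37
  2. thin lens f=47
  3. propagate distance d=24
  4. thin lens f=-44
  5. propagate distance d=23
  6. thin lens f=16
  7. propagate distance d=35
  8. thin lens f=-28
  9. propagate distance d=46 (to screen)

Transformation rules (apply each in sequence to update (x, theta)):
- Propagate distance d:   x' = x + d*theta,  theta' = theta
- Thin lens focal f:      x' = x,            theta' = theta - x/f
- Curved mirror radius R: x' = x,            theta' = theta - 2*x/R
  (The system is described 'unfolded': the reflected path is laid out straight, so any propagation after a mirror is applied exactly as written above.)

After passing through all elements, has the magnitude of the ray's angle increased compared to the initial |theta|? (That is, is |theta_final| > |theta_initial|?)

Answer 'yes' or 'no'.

Initial: x=-5.0000 theta=0.0000
After 1 (propagate distance d=37): x=-5.0000 theta=0.0000
After 2 (thin lens f=47): x=-5.0000 theta=5/47 (≈0.1064)
After 3 (propagate distance d=24): x=-115/47 (≈-2.4468) theta=5/47 (≈0.1064)
After 4 (thin lens f=-44): x=-115/47 (≈-2.4468) theta=105/2068 (≈0.0508)
After 5 (propagate distance d=23): x=-2645/2068 (≈-1.2790) theta=105/2068 (≈0.0508)
After 6 (thin lens f=16): x=-2645/2068 (≈-1.2790) theta=4325/33088 (≈0.1307)
After 7 (propagate distance d=35): x=109055/33088 (≈3.2959) theta=4325/33088 (≈0.1307)
After 8 (thin lens f=-28): x=109055/33088 (≈3.2959) theta=230155/926464 (≈0.2484)
After 9 (propagate distance d=46 (to screen)): x=6820335/463232 (≈14.7234) theta=230155/926464 (≈0.2484)
|theta_initial|=0.0000 |theta_final|=230155/926464 (≈0.2484) -> increased

Answer: yes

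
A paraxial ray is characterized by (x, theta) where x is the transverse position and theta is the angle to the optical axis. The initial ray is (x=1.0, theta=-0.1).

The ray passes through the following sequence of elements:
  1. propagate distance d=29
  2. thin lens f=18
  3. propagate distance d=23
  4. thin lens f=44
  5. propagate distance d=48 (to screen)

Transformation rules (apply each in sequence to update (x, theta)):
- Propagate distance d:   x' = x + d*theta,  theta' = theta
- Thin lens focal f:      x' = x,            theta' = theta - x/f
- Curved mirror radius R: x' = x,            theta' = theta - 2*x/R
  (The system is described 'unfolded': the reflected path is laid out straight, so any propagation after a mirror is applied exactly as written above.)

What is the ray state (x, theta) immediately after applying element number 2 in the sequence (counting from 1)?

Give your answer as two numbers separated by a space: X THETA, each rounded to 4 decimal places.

Answer: -1.9000 0.0056

Derivation:
Initial: x=1.0000 theta=-0.1000
After 1 (propagate distance d=29): x=-1.9000 theta=-0.1000
After 2 (thin lens f=18): x=-1.9000 theta=1/180 (≈0.0056)
Rounded to 4 decimal places: x = -1.9000, theta = 0.0056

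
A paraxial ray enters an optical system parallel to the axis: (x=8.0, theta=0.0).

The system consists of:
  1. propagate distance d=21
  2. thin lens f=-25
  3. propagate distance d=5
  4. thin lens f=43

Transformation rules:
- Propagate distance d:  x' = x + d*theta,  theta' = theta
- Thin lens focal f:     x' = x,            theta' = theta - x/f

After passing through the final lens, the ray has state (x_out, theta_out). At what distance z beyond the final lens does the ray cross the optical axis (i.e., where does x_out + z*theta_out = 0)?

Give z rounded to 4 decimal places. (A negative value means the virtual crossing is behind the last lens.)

Initial: x=8.0000 theta=0.0000
After 1 (propagate distance d=21): x=8.0000 theta=0.0000
After 2 (thin lens f=-25): x=8.0000 theta=0.3200
After 3 (propagate distance d=5): x=9.6000 theta=0.3200
After 4 (thin lens f=43): x=9.6000 theta=104/1075 (≈0.0967)
z_focus = -x_out/theta_out = -(9.6000)/(104/1075) = -1290/13 ≈ -99.2308
Rounded to 4 decimal places: z = -99.2308

Answer: -99.2308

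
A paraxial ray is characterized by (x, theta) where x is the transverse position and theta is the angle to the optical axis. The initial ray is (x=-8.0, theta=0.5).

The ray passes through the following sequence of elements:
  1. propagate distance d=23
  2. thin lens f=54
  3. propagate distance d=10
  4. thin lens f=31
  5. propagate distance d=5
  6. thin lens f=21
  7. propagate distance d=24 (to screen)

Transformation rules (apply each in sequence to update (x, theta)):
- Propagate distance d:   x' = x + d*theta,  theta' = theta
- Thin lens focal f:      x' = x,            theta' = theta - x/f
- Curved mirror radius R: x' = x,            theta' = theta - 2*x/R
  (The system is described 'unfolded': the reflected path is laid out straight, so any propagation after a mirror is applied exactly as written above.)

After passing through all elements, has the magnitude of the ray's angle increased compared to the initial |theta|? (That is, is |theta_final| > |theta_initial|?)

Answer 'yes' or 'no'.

Initial: x=-8.0000 theta=0.5000
After 1 (propagate distance d=23): x=3.5000 theta=0.5000
After 2 (thin lens f=54): x=3.5000 theta=47/108 (≈0.4352)
After 3 (propagate distance d=10): x=212/27 (≈7.8519) theta=47/108 (≈0.4352)
After 4 (thin lens f=31): x=212/27 (≈7.8519) theta=203/1116 (≈0.1819)
After 5 (propagate distance d=5): x=29333/3348 (≈8.7614) theta=203/1116 (≈0.1819)
After 6 (thin lens f=21): x=29333/3348 (≈8.7614) theta=-4136/17577 (≈-0.2353)
After 7 (propagate distance d=24 (to screen)): x=72979/23436 (≈3.1140) theta=-4136/17577 (≈-0.2353)
|theta_initial|=0.5000 |theta_final|=4136/17577 (≈0.2353) -> not increased

Answer: no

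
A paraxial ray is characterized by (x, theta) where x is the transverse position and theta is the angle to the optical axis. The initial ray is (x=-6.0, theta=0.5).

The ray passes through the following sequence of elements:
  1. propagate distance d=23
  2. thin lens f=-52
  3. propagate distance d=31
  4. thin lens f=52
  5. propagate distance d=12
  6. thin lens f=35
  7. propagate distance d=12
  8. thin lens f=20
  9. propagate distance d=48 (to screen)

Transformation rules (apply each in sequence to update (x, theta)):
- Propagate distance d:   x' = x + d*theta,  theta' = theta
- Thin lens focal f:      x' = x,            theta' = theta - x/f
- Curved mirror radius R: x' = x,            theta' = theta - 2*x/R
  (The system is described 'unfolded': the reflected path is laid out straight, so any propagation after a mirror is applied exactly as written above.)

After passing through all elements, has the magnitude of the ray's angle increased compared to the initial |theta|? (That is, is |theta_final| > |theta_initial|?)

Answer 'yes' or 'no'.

Initial: x=-6.0000 theta=0.5000
After 1 (propagate distance d=23): x=5.5000 theta=0.5000
After 2 (thin lens f=-52): x=5.5000 theta=63/104 (≈0.6058)
After 3 (propagate distance d=31): x=2525/104 (≈24.2788) theta=63/104 (≈0.6058)
After 4 (thin lens f=52): x=2525/104 (≈24.2788) theta=751/5408 (≈0.1389)
After 5 (propagate distance d=12): x=17539/676 (≈25.9453) theta=751/5408 (≈0.1389)
After 6 (thin lens f=35): x=17539/676 (≈25.9453) theta=-114027/189280 (≈-0.6024)
After 7 (propagate distance d=12): x=885649/47320 (≈18.7162) theta=-114027/189280 (≈-0.6024)
After 8 (thin lens f=20): x=885649/47320 (≈18.7162) theta=-181973/118300 (≈-1.5382)
After 9 (propagate distance d=48 (to screen)): x=-13041163/236600 (≈-55.1190) theta=-181973/118300 (≈-1.5382)
|theta_initial|=0.5000 |theta_final|=181973/118300 (≈1.5382) -> increased

Answer: yes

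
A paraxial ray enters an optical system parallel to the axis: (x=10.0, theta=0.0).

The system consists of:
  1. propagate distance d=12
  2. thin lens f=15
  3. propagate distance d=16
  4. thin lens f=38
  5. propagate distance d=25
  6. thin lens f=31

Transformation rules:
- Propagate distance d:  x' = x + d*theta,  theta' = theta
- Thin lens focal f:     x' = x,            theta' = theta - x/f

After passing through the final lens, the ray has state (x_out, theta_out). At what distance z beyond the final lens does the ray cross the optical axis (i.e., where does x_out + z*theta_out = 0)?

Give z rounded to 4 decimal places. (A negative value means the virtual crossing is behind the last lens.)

Initial: x=10.0000 theta=0.0000
After 1 (propagate distance d=12): x=10.0000 theta=0.0000
After 2 (thin lens f=15): x=10.0000 theta=-2/3 (≈-0.6667)
After 3 (propagate distance d=16): x=-2/3 (≈-0.6667) theta=-2/3 (≈-0.6667)
After 4 (thin lens f=38): x=-2/3 (≈-0.6667) theta=-37/57 (≈-0.6491)
After 5 (propagate distance d=25): x=-321/19 (≈-16.8947) theta=-37/57 (≈-0.6491)
After 6 (thin lens f=31): x=-321/19 (≈-16.8947) theta=-184/1767 (≈-0.1041)
z_focus = -x_out/theta_out = -(-321/19)/(-184/1767) = -29853/184 ≈ -162.2446
Rounded to 4 decimal places: z = -162.2446

Answer: -162.2446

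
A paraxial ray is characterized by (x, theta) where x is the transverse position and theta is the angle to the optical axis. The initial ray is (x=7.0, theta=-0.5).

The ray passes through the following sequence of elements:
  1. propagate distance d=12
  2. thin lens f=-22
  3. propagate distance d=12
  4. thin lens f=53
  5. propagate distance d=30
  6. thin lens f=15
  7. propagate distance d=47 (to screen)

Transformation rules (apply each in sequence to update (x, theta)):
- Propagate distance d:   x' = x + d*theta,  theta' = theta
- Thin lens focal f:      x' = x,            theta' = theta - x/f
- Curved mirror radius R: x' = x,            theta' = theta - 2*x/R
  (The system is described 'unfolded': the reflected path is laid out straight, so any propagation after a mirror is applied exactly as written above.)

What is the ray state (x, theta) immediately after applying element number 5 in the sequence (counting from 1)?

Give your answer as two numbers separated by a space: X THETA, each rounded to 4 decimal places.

Answer: -15.5695 -0.3705

Derivation:
Initial: x=7.0000 theta=-0.5000
After 1 (propagate distance d=12): x=1.0000 theta=-0.5000
After 2 (thin lens f=-22): x=1.0000 theta=-5/11 (≈-0.4545)
After 3 (propagate distance d=12): x=-49/11 (≈-4.4545) theta=-5/11 (≈-0.4545)
After 4 (thin lens f=53): x=-49/11 (≈-4.4545) theta=-216/583 (≈-0.3705)
After 5 (propagate distance d=30): x=-9077/583 (≈-15.5695) theta=-216/583 (≈-0.3705)
Rounded to 4 decimal places: x = -15.5695, theta = -0.3705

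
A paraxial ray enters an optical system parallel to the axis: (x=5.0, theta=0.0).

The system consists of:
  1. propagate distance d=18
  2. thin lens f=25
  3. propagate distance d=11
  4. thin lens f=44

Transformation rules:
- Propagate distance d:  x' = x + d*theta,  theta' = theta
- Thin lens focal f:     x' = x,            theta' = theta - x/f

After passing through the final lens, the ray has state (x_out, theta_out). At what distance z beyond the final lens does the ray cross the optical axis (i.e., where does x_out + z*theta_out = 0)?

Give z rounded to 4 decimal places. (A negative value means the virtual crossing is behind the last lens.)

Answer: 10.6207

Derivation:
Initial: x=5.0000 theta=0.0000
After 1 (propagate distance d=18): x=5.0000 theta=0.0000
After 2 (thin lens f=25): x=5.0000 theta=-0.2000
After 3 (propagate distance d=11): x=2.8000 theta=-0.2000
After 4 (thin lens f=44): x=2.8000 theta=-29/110 (≈-0.2636)
z_focus = -x_out/theta_out = -(2.8000)/(-29/110) = 308/29 ≈ 10.6207
Rounded to 4 decimal places: z = 10.6207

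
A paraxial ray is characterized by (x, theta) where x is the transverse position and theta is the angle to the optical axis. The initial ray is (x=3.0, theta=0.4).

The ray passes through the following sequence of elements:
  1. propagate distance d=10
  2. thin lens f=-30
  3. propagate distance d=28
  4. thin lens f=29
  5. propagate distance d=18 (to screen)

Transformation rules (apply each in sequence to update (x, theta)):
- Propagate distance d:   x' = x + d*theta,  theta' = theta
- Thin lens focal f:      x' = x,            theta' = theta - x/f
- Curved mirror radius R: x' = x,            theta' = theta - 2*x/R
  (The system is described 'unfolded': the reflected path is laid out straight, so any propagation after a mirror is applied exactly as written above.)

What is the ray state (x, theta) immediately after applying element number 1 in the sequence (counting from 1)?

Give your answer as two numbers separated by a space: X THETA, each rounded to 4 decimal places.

Initial: x=3.0000 theta=0.4000
After 1 (propagate distance d=10): x=7.0000 theta=0.4000
Rounded to 4 decimal places: x = 7.0000, theta = 0.4000

Answer: 7.0000 0.4000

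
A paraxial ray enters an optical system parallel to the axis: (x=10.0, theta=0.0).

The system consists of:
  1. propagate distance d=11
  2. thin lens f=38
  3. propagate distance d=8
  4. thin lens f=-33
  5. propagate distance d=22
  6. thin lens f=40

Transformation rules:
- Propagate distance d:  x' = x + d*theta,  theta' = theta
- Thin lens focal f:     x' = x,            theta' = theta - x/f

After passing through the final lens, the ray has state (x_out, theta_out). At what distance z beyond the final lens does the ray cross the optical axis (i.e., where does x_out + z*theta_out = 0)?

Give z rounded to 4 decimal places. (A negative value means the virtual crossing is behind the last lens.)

Initial: x=10.0000 theta=0.0000
After 1 (propagate distance d=11): x=10.0000 theta=0.0000
After 2 (thin lens f=38): x=10.0000 theta=-5/19 (≈-0.2632)
After 3 (propagate distance d=8): x=150/19 (≈7.8947) theta=-5/19 (≈-0.2632)
After 4 (thin lens f=-33): x=150/19 (≈7.8947) theta=-5/209 (≈-0.0239)
After 5 (propagate distance d=22): x=140/19 (≈7.3684) theta=-5/209 (≈-0.0239)
After 6 (thin lens f=40): x=140/19 (≈7.3684) theta=-87/418 (≈-0.2081)
z_focus = -x_out/theta_out = -(140/19)/(-87/418) = 3080/87 ≈ 35.4023
Rounded to 4 decimal places: z = 35.4023

Answer: 35.4023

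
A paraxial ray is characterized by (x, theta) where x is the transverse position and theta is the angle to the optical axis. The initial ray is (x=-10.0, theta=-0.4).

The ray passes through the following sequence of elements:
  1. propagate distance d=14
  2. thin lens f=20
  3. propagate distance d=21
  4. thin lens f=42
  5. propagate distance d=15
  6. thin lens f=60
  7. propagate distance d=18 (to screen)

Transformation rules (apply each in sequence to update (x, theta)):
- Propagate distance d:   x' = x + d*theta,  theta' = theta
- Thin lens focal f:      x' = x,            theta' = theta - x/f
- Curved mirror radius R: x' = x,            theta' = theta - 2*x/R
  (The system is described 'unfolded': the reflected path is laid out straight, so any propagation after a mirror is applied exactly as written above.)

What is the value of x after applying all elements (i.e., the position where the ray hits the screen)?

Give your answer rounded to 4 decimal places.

Initial: x=-10.0000 theta=-0.4000
After 1 (propagate distance d=14): x=-15.6000 theta=-0.4000
After 2 (thin lens f=20): x=-15.6000 theta=0.3800
After 3 (propagate distance d=21): x=-7.6200 theta=0.3800
After 4 (thin lens f=42): x=-7.6200 theta=393/700 (≈0.5614)
After 5 (propagate distance d=15): x=561/700 (≈0.8014) theta=393/700 (≈0.5614)
After 6 (thin lens f=60): x=561/700 (≈0.8014) theta=7673/14000 (≈0.5481)
After 7 (propagate distance d=18 (to screen)): x=74667/7000 (≈10.6667) theta=7673/14000 (≈0.5481)
Rounded to 4 decimal places: x = 10.6667

Answer: 10.6667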